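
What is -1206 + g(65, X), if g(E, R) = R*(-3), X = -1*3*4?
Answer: -1170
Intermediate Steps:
X = -12 (X = -3*4 = -12)
g(E, R) = -3*R
-1206 + g(65, X) = -1206 - 3*(-12) = -1206 + 36 = -1170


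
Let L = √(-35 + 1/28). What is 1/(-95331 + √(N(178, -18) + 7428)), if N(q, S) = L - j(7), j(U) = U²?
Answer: 14/(-1334634 + √14*√(103306 + I*√6853)) ≈ -1.0499e-5 - 3.794e-12*I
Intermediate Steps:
L = I*√6853/14 (L = √(-35 + 1/28) = √(-979/28) = I*√6853/14 ≈ 5.9131*I)
N(q, S) = -49 + I*√6853/14 (N(q, S) = I*√6853/14 - 1*7² = I*√6853/14 - 1*49 = I*√6853/14 - 49 = -49 + I*√6853/14)
1/(-95331 + √(N(178, -18) + 7428)) = 1/(-95331 + √((-49 + I*√6853/14) + 7428)) = 1/(-95331 + √(7379 + I*√6853/14))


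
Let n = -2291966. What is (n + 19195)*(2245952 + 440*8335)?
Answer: -13439694938392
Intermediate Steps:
(n + 19195)*(2245952 + 440*8335) = (-2291966 + 19195)*(2245952 + 440*8335) = -2272771*(2245952 + 3667400) = -2272771*5913352 = -13439694938392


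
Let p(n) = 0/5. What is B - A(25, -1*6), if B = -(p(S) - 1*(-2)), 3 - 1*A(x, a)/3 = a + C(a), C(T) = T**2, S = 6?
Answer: 79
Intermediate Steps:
p(n) = 0 (p(n) = 0*(1/5) = 0)
A(x, a) = 9 - 3*a - 3*a**2 (A(x, a) = 9 - 3*(a + a**2) = 9 + (-3*a - 3*a**2) = 9 - 3*a - 3*a**2)
B = -2 (B = -(0 - 1*(-2)) = -(0 + 2) = -1*2 = -2)
B - A(25, -1*6) = -2 - (9 - (-3)*6 - 3*(-1*6)**2) = -2 - (9 - 3*(-6) - 3*(-6)**2) = -2 - (9 + 18 - 3*36) = -2 - (9 + 18 - 108) = -2 - 1*(-81) = -2 + 81 = 79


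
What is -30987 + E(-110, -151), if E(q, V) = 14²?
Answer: -30791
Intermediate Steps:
E(q, V) = 196
-30987 + E(-110, -151) = -30987 + 196 = -30791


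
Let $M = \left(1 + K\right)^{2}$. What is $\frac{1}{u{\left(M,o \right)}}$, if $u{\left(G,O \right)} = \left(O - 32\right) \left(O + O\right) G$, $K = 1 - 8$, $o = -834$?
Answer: $\frac{1}{52001568} \approx 1.923 \cdot 10^{-8}$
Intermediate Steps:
$K = -7$ ($K = 1 - 8 = -7$)
$M = 36$ ($M = \left(1 - 7\right)^{2} = \left(-6\right)^{2} = 36$)
$u{\left(G,O \right)} = 2 G O \left(-32 + O\right)$ ($u{\left(G,O \right)} = \left(-32 + O\right) 2 O G = 2 O \left(-32 + O\right) G = 2 G O \left(-32 + O\right)$)
$\frac{1}{u{\left(M,o \right)}} = \frac{1}{2 \cdot 36 \left(-834\right) \left(-32 - 834\right)} = \frac{1}{2 \cdot 36 \left(-834\right) \left(-866\right)} = \frac{1}{52001568}$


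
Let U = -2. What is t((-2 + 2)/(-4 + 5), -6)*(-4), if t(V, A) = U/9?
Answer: 8/9 ≈ 0.88889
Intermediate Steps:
t(V, A) = -2/9
t((-2 + 2)/(-4 + 5), -6)*(-4) = -2/9*(-4) = 8/9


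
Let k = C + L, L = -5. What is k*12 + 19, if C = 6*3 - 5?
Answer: 115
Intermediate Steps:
C = 13 (C = 18 - 5 = 13)
k = 8 (k = 13 - 5 = 8)
k*12 + 19 = 8*12 + 19 = 96 + 19 = 115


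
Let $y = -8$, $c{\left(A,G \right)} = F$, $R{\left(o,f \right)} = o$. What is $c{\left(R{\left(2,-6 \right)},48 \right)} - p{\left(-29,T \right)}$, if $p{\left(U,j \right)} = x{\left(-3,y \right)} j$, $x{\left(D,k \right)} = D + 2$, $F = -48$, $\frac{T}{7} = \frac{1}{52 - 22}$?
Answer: $- \frac{1433}{30} \approx -47.767$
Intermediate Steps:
$T = \frac{7}{30}$ ($T = \frac{7}{52 - 22} = \frac{7}{30} \approx 0.23333$)
$c{\left(A,G \right)} = -48$
$x{\left(D,k \right)} = 2 + D$
$p{\left(U,j \right)} = - j$ ($p{\left(U,j \right)} = \left(2 - 3\right) j = - j$)
$c{\left(R{\left(2,-6 \right)},48 \right)} - p{\left(-29,T \right)} = -48 - \left(-1\right) \frac{7}{30} = -48 - - \frac{7}{30} = -48 + \frac{7}{30} = - \frac{1433}{30}$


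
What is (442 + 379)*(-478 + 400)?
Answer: -64038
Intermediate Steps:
(442 + 379)*(-478 + 400) = 821*(-78) = -64038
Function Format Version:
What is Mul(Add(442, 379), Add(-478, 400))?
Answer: -64038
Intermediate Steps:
Mul(Add(442, 379), Add(-478, 400)) = Mul(821, -78) = -64038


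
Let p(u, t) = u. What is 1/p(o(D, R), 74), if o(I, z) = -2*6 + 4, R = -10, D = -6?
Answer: -⅛ ≈ -0.12500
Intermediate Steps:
o(I, z) = -8 (o(I, z) = -12 + 4 = -8)
1/p(o(D, R), 74) = 1/(-8) = -⅛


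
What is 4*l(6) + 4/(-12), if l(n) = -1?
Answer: -13/3 ≈ -4.3333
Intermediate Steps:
4*l(6) + 4/(-12) = 4*(-1) + 4/(-12) = -4 + 4*(-1/12) = -4 - ⅓ = -13/3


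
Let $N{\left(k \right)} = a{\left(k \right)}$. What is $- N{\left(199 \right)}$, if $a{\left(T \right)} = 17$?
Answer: $-17$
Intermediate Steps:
$N{\left(k \right)} = 17$
$- N{\left(199 \right)} = \left(-1\right) 17 = -17$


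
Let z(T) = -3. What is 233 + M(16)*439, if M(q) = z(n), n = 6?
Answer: -1084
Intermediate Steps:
M(q) = -3
233 + M(16)*439 = 233 - 3*439 = 233 - 1317 = -1084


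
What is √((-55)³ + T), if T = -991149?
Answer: 2*I*√289381 ≈ 1075.9*I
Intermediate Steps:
√((-55)³ + T) = √((-55)³ - 991149) = √(-166375 - 991149) = √(-1157524) = 2*I*√289381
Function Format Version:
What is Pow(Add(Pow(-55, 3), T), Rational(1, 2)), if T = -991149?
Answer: Mul(2, I, Pow(289381, Rational(1, 2))) ≈ Mul(1075.9, I)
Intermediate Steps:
Pow(Add(Pow(-55, 3), T), Rational(1, 2)) = Pow(Add(Pow(-55, 3), -991149), Rational(1, 2)) = Pow(Add(-166375, -991149), Rational(1, 2)) = Pow(-1157524, Rational(1, 2)) = Mul(2, I, Pow(289381, Rational(1, 2)))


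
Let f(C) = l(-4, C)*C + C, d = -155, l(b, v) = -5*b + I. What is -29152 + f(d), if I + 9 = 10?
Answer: -32562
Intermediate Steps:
I = 1 (I = -9 + 10 = 1)
l(b, v) = 1 - 5*b (l(b, v) = -5*b + 1 = 1 - 5*b)
f(C) = 22*C (f(C) = (1 - 5*(-4))*C + C = (1 + 20)*C + C = 21*C + C = 22*C)
-29152 + f(d) = -29152 + 22*(-155) = -29152 - 3410 = -32562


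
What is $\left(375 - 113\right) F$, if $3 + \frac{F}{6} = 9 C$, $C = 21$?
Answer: $292392$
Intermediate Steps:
$F = 1116$ ($F = -18 + 6 \cdot 9 \cdot 21 = -18 + 6 \cdot 189 = -18 + 1134 = 1116$)
$\left(375 - 113\right) F = \left(375 - 113\right) 1116 = 262 \cdot 1116 = 292392$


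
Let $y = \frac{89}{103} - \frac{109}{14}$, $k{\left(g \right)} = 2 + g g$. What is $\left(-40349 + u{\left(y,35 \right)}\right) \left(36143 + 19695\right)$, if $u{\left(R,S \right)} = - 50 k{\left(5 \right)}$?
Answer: $-2328388762$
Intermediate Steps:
$k{\left(g \right)} = 2 + g^{2}$
$y = - \frac{9981}{1442}$ ($y = 89 \cdot \frac{1}{103} - \frac{109}{14} = \frac{89}{103} - \frac{109}{14} = - \frac{9981}{1442} \approx -6.9216$)
$u{\left(R,S \right)} = -1350$ ($u{\left(R,S \right)} = - 50 \left(2 + 5^{2}\right) = - 50 \left(2 + 25\right) = \left(-50\right) 27 = -1350$)
$\left(-40349 + u{\left(y,35 \right)}\right) \left(36143 + 19695\right) = \left(-40349 - 1350\right) \left(36143 + 19695\right) = \left(-41699\right) 55838 = -2328388762$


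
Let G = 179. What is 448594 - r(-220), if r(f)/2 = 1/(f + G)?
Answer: 18392356/41 ≈ 4.4859e+5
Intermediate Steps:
r(f) = 2/(179 + f) (r(f) = 2/(f + 179) = 2/(179 + f))
448594 - r(-220) = 448594 - 2/(179 - 220) = 448594 - 2/(-41) = 448594 - 2*(-1)/41 = 448594 - 1*(-2/41) = 448594 + 2/41 = 18392356/41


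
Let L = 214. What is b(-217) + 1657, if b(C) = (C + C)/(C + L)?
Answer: 5405/3 ≈ 1801.7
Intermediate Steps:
b(C) = 2*C/(214 + C) (b(C) = (C + C)/(C + 214) = (2*C)/(214 + C) = 2*C/(214 + C))
b(-217) + 1657 = 2*(-217)/(214 - 217) + 1657 = 2*(-217)/(-3) + 1657 = 2*(-217)*(-⅓) + 1657 = 434/3 + 1657 = 5405/3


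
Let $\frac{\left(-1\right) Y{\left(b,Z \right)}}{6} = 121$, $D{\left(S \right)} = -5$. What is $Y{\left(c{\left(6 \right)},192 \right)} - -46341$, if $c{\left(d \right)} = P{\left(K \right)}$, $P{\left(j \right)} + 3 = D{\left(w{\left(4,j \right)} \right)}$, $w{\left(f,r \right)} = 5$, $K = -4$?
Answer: $45615$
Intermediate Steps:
$P{\left(j \right)} = -8$ ($P{\left(j \right)} = -3 - 5 = -8$)
$c{\left(d \right)} = -8$
$Y{\left(b,Z \right)} = -726$ ($Y{\left(b,Z \right)} = \left(-6\right) 121 = -726$)
$Y{\left(c{\left(6 \right)},192 \right)} - -46341 = -726 - -46341 = -726 + 46341 = 45615$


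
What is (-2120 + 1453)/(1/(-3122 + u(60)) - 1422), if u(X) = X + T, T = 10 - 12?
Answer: 2043688/4357009 ≈ 0.46906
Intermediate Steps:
T = -2
u(X) = -2 + X (u(X) = X - 2 = -2 + X)
(-2120 + 1453)/(1/(-3122 + u(60)) - 1422) = (-2120 + 1453)/(1/(-3122 + (-2 + 60)) - 1422) = -667/(1/(-3122 + 58) - 1422) = -667/(1/(-3064) - 1422) = -667/(-1/3064 - 1422) = -667/(-4357009/3064) = -667*(-3064/4357009) = 2043688/4357009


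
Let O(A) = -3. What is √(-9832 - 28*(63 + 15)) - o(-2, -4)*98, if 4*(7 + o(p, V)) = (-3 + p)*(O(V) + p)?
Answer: 147/2 + 4*I*√751 ≈ 73.5 + 109.62*I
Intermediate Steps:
o(p, V) = -7 + (-3 + p)²/4 (o(p, V) = -7 + ((-3 + p)*(-3 + p))/4 = -7 + (-3 + p)²/4)
√(-9832 - 28*(63 + 15)) - o(-2, -4)*98 = √(-9832 - 28*(63 + 15)) - (-19/4 - 3/2*(-2) + (¼)*(-2)²)*98 = √(-9832 - 28*78) - (-19/4 + 3 + (¼)*4)*98 = √(-9832 - 2184) - (-19/4 + 3 + 1)*98 = √(-12016) - (-3)*98/4 = 4*I*√751 - 1*(-147/2) = 4*I*√751 + 147/2 = 147/2 + 4*I*√751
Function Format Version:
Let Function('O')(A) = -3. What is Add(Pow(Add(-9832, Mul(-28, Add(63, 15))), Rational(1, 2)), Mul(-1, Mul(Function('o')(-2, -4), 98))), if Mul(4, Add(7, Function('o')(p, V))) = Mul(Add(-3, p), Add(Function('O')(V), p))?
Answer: Add(Rational(147, 2), Mul(4, I, Pow(751, Rational(1, 2)))) ≈ Add(73.500, Mul(109.62, I))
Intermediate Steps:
Function('o')(p, V) = Add(-7, Mul(Rational(1, 4), Pow(Add(-3, p), 2))) (Function('o')(p, V) = Add(-7, Mul(Rational(1, 4), Mul(Add(-3, p), Add(-3, p)))) = Add(-7, Mul(Rational(1, 4), Pow(Add(-3, p), 2))))
Add(Pow(Add(-9832, Mul(-28, Add(63, 15))), Rational(1, 2)), Mul(-1, Mul(Function('o')(-2, -4), 98))) = Add(Pow(Add(-9832, Mul(-28, Add(63, 15))), Rational(1, 2)), Mul(-1, Mul(Add(Rational(-19, 4), Mul(Rational(-3, 2), -2), Mul(Rational(1, 4), Pow(-2, 2))), 98))) = Add(Pow(Add(-9832, Mul(-28, 78)), Rational(1, 2)), Mul(-1, Mul(Add(Rational(-19, 4), 3, Mul(Rational(1, 4), 4)), 98))) = Add(Pow(Add(-9832, -2184), Rational(1, 2)), Mul(-1, Mul(Add(Rational(-19, 4), 3, 1), 98))) = Add(Pow(-12016, Rational(1, 2)), Mul(-1, Mul(Rational(-3, 4), 98))) = Add(Mul(4, I, Pow(751, Rational(1, 2))), Mul(-1, Rational(-147, 2))) = Add(Mul(4, I, Pow(751, Rational(1, 2))), Rational(147, 2)) = Add(Rational(147, 2), Mul(4, I, Pow(751, Rational(1, 2))))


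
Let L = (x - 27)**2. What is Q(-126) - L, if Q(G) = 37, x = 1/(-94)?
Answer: -6119589/8836 ≈ -692.57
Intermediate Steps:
x = -1/94 ≈ -0.010638
L = 6446521/8836 (L = (-1/94 - 27)**2 = (-2539/94)**2 = 6446521/8836 ≈ 729.57)
Q(-126) - L = 37 - 1*6446521/8836 = 37 - 6446521/8836 = -6119589/8836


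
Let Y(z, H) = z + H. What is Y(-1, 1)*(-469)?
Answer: 0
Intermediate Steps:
Y(z, H) = H + z
Y(-1, 1)*(-469) = (1 - 1)*(-469) = 0*(-469) = 0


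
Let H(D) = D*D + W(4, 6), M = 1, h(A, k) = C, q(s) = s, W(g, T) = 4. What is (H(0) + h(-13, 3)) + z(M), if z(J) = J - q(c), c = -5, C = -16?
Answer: -6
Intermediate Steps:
h(A, k) = -16
H(D) = 4 + D² (H(D) = D*D + 4 = D² + 4 = 4 + D²)
z(J) = 5 + J (z(J) = J - 1*(-5) = J + 5 = 5 + J)
(H(0) + h(-13, 3)) + z(M) = ((4 + 0²) - 16) + (5 + 1) = ((4 + 0) - 16) + 6 = (4 - 16) + 6 = -12 + 6 = -6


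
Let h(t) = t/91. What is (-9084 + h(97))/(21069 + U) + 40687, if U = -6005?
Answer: 55773889541/1370824 ≈ 40686.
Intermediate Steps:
h(t) = t/91 (h(t) = t*(1/91) = t/91)
(-9084 + h(97))/(21069 + U) + 40687 = (-9084 + (1/91)*97)/(21069 - 6005) + 40687 = (-9084 + 97/91)/15064 + 40687 = -826547/91*1/15064 + 40687 = -826547/1370824 + 40687 = 55773889541/1370824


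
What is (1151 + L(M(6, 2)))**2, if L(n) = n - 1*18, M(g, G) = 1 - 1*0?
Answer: 1285956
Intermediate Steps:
M(g, G) = 1 (M(g, G) = 1 + 0 = 1)
L(n) = -18 + n (L(n) = n - 18 = -18 + n)
(1151 + L(M(6, 2)))**2 = (1151 + (-18 + 1))**2 = (1151 - 17)**2 = 1134**2 = 1285956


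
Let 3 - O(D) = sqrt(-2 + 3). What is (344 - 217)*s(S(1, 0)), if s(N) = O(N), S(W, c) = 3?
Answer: 254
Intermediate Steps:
O(D) = 2 (O(D) = 3 - sqrt(-2 + 3) = 3 - sqrt(1) = 3 - 1*1 = 3 - 1 = 2)
s(N) = 2
(344 - 217)*s(S(1, 0)) = (344 - 217)*2 = 127*2 = 254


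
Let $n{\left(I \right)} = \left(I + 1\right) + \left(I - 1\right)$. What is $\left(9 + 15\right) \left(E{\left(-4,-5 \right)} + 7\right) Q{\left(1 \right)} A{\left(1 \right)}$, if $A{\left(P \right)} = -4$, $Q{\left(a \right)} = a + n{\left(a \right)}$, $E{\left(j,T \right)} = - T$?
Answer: $-3456$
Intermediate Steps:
$n{\left(I \right)} = 2 I$ ($n{\left(I \right)} = \left(1 + I\right) + \left(-1 + I\right) = 2 I$)
$Q{\left(a \right)} = 3 a$ ($Q{\left(a \right)} = a + 2 a = 3 a$)
$\left(9 + 15\right) \left(E{\left(-4,-5 \right)} + 7\right) Q{\left(1 \right)} A{\left(1 \right)} = \left(9 + 15\right) \left(\left(-1\right) \left(-5\right) + 7\right) 3 \cdot 1 \left(-4\right) = 24 \left(5 + 7\right) 3 \left(-4\right) = 24 \cdot 12 \cdot 3 \left(-4\right) = 288 \cdot 3 \left(-4\right) = 864 \left(-4\right) = -3456$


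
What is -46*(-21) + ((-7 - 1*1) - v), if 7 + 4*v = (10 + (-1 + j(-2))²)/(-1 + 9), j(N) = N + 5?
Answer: 15349/16 ≈ 959.31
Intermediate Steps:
j(N) = 5 + N
v = -21/16 (v = -7/4 + ((10 + (-1 + (5 - 2))²)/(-1 + 9))/4 = -7/4 + ((10 + (-1 + 3)²)/8)/4 = -7/4 + ((10 + 2²)*(⅛))/4 = -7/4 + ((10 + 4)*(⅛))/4 = -7/4 + (14*(⅛))/4 = -7/4 + (¼)*(7/4) = -7/4 + 7/16 = -21/16 ≈ -1.3125)
-46*(-21) + ((-7 - 1*1) - v) = -46*(-21) + ((-7 - 1*1) - 1*(-21/16)) = 966 + ((-7 - 1) + 21/16) = 966 + (-8 + 21/16) = 966 - 107/16 = 15349/16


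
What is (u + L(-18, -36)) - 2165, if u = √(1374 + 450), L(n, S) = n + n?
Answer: -2201 + 4*√114 ≈ -2158.3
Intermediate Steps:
L(n, S) = 2*n
u = 4*√114 (u = √1824 = 4*√114 ≈ 42.708)
(u + L(-18, -36)) - 2165 = (4*√114 + 2*(-18)) - 2165 = (4*√114 - 36) - 2165 = (-36 + 4*√114) - 2165 = -2201 + 4*√114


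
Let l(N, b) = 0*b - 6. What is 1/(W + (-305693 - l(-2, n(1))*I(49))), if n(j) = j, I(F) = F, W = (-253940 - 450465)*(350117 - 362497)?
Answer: 1/8720228501 ≈ 1.1468e-10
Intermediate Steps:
W = 8720533900 (W = -704405*(-12380) = 8720533900)
l(N, b) = -6 (l(N, b) = 0 - 6 = -6)
1/(W + (-305693 - l(-2, n(1))*I(49))) = 1/(8720533900 + (-305693 - (-6)*49)) = 1/(8720533900 + (-305693 - 1*(-294))) = 1/(8720533900 + (-305693 + 294)) = 1/(8720533900 - 305399) = 1/8720228501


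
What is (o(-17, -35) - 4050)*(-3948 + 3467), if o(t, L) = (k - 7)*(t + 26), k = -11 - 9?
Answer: 2064933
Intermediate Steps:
k = -20
o(t, L) = -702 - 27*t (o(t, L) = (-20 - 7)*(t + 26) = -27*(26 + t) = -702 - 27*t)
(o(-17, -35) - 4050)*(-3948 + 3467) = ((-702 - 27*(-17)) - 4050)*(-3948 + 3467) = ((-702 + 459) - 4050)*(-481) = (-243 - 4050)*(-481) = -4293*(-481) = 2064933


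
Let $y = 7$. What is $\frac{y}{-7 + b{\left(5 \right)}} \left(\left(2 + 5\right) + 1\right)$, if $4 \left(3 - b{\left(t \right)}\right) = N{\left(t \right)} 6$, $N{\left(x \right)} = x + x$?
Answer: $- \frac{56}{19} \approx -2.9474$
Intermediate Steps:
$N{\left(x \right)} = 2 x$
$b{\left(t \right)} = 3 - 3 t$ ($b{\left(t \right)} = 3 - \frac{2 t 6}{4} = 3 - \frac{12 t}{4} = 3 - 3 t$)
$\frac{y}{-7 + b{\left(5 \right)}} \left(\left(2 + 5\right) + 1\right) = \frac{7}{-7 + \left(3 - 15\right)} \left(\left(2 + 5\right) + 1\right) = \frac{7}{-7 + \left(3 - 15\right)} \left(7 + 1\right) = \frac{7}{-7 - 12} \cdot 8 = \frac{7}{-19} \cdot 8 = 7 \left(- \frac{1}{19}\right) 8 = \left(- \frac{7}{19}\right) 8 = - \frac{56}{19}$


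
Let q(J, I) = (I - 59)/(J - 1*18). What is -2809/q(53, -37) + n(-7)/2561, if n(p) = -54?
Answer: 251779531/245856 ≈ 1024.1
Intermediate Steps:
q(J, I) = (-59 + I)/(-18 + J) (q(J, I) = (-59 + I)/(J - 18) = (-59 + I)/(-18 + J))
-2809/q(53, -37) + n(-7)/2561 = -2809*(-18 + 53)/(-59 - 37) - 54/2561 = -2809/(-96/35) - 54*1/2561 = -2809/((1/35)*(-96)) - 54/2561 = -2809/(-96/35) - 54/2561 = -2809*(-35/96) - 54/2561 = 98315/96 - 54/2561 = 251779531/245856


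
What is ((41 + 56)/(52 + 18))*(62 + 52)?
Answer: 5529/35 ≈ 157.97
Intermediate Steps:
((41 + 56)/(52 + 18))*(62 + 52) = (97/70)*114 = 5529/35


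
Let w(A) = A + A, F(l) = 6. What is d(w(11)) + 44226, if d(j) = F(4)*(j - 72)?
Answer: 43926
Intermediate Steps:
w(A) = 2*A
d(j) = -432 + 6*j (d(j) = 6*(j - 72) = 6*(-72 + j) = -432 + 6*j)
d(w(11)) + 44226 = (-432 + 6*(2*11)) + 44226 = (-432 + 6*22) + 44226 = (-432 + 132) + 44226 = -300 + 44226 = 43926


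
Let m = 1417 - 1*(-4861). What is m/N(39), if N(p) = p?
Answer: 6278/39 ≈ 160.97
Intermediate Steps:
m = 6278 (m = 1417 + 4861 = 6278)
m/N(39) = 6278/39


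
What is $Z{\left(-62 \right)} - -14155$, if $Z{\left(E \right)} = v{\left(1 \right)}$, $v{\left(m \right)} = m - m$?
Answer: $14155$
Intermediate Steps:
$v{\left(m \right)} = 0$
$Z{\left(E \right)} = 0$
$Z{\left(-62 \right)} - -14155 = 0 - -14155 = 0 + 14155 = 14155$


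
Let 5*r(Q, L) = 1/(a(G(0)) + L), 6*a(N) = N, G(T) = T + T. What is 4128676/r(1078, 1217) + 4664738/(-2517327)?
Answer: 63242789753016682/2517327 ≈ 2.5123e+10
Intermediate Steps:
G(T) = 2*T
a(N) = N/6
r(Q, L) = 1/(5*L) (r(Q, L) = 1/(5*((2*0)/6 + L)) = 1/(5*((1/6)*0 + L)) = 1/(5*(0 + L)) = 1/(5*L))
4128676/r(1078, 1217) + 4664738/(-2517327) = 4128676/(((1/5)/1217)) + 4664738/(-2517327) = 4128676/(((1/5)*(1/1217))) + 4664738*(-1/2517327) = 4128676/(1/6085) - 4664738/2517327 = 4128676*6085 - 4664738/2517327 = 25122993460 - 4664738/2517327 = 63242789753016682/2517327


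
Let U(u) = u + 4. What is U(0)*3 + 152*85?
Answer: 12932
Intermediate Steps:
U(u) = 4 + u
U(0)*3 + 152*85 = (4 + 0)*3 + 152*85 = 4*3 + 12920 = 12 + 12920 = 12932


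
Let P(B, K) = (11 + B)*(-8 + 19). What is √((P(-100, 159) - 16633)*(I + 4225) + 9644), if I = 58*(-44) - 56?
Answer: 4*I*√1779310 ≈ 5335.6*I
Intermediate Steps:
I = -2608 (I = -2552 - 56 = -2608)
P(B, K) = 121 + 11*B (P(B, K) = (11 + B)*11 = 121 + 11*B)
√((P(-100, 159) - 16633)*(I + 4225) + 9644) = √(((121 + 11*(-100)) - 16633)*(-2608 + 4225) + 9644) = √(((121 - 1100) - 16633)*1617 + 9644) = √((-979 - 16633)*1617 + 9644) = √(-17612*1617 + 9644) = √(-28478604 + 9644) = √(-28468960) = 4*I*√1779310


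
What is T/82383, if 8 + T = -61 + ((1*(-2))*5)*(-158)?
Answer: 1511/82383 ≈ 0.018341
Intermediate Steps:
T = 1511 (T = -8 + (-61 + ((1*(-2))*5)*(-158)) = -8 + (-61 - 2*5*(-158)) = -8 + (-61 - 10*(-158)) = -8 + (-61 + 1580) = -8 + 1519 = 1511)
T/82383 = 1511/82383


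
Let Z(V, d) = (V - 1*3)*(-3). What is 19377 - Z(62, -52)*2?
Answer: 19731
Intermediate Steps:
Z(V, d) = 9 - 3*V (Z(V, d) = (V - 3)*(-3) = (-3 + V)*(-3) = 9 - 3*V)
19377 - Z(62, -52)*2 = 19377 - (9 - 3*62)*2 = 19377 - (9 - 186)*2 = 19377 - (-177)*2 = 19377 - 1*(-354) = 19377 + 354 = 19731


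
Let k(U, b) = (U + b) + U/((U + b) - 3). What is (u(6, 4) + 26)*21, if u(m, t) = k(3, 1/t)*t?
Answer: 1827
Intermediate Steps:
k(U, b) = U + b + U/(-3 + U + b) (k(U, b) = (U + b) + U/(-3 + U + b) = U + b + U/(-3 + U + b))
u(m, t) = t**2*(3 + t**(-2) + 3/t) (u(m, t) = ((3**2 + (1/t)**2 - 3/t - 2*3 + 2*3/t)/(-3 + 3 + 1/t))*t = ((9 + t**(-2) - 3/t - 6 + 6/t)/(1/t))*t = (t*(3 + t**(-2) + 3/t))*t = t**2*(3 + t**(-2) + 3/t))
(u(6, 4) + 26)*21 = ((1 + 3*4 + 3*4**2) + 26)*21 = ((1 + 12 + 3*16) + 26)*21 = ((1 + 12 + 48) + 26)*21 = (61 + 26)*21 = 87*21 = 1827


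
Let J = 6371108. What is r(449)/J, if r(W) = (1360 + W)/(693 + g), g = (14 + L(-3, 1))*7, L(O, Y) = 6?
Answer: 1809/5307132964 ≈ 3.4086e-7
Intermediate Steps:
g = 140 (g = (14 + 6)*7 = 20*7 = 140)
r(W) = 80/49 + W/833 (r(W) = (1360 + W)/(693 + 140) = (1360 + W)/833 = (1360 + W)*(1/833) = 80/49 + W/833)
r(449)/J = (80/49 + (1/833)*449)/6371108 = (80/49 + 449/833)*(1/6371108) = (1809/833)*(1/6371108) = 1809/5307132964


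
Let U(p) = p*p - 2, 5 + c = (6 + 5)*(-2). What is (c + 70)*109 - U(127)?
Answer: -11440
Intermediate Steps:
c = -27 (c = -5 + (6 + 5)*(-2) = -5 + 11*(-2) = -5 - 22 = -27)
U(p) = -2 + p**2 (U(p) = p**2 - 2 = -2 + p**2)
(c + 70)*109 - U(127) = (-27 + 70)*109 - (-2 + 127**2) = 43*109 - (-2 + 16129) = 4687 - 1*16127 = 4687 - 16127 = -11440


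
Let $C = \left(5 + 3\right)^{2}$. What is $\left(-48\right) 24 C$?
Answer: $-73728$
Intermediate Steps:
$C = 64$ ($C = 8^{2} = 64$)
$\left(-48\right) 24 C = \left(-48\right) 24 \cdot 64 = \left(-1152\right) 64 = -73728$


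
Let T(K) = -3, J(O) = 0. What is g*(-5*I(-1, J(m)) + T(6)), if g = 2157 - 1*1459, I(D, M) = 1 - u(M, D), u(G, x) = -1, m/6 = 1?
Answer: -9074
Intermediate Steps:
m = 6 (m = 6*1 = 6)
I(D, M) = 2 (I(D, M) = 1 - 1*(-1) = 1 + 1 = 2)
g = 698 (g = 2157 - 1459 = 698)
g*(-5*I(-1, J(m)) + T(6)) = 698*(-5*2 - 3) = 698*(-10 - 3) = 698*(-13) = -9074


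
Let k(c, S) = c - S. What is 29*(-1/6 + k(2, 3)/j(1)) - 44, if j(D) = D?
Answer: -467/6 ≈ -77.833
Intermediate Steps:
29*(-1/6 + k(2, 3)/j(1)) - 44 = 29*(-1/6 + (2 - 1*3)/1) - 44 = 29*(-1*⅙ + (2 - 3)*1) - 44 = 29*(-⅙ - 1*1) - 44 = 29*(-⅙ - 1) - 44 = 29*(-7/6) - 44 = -203/6 - 44 = -467/6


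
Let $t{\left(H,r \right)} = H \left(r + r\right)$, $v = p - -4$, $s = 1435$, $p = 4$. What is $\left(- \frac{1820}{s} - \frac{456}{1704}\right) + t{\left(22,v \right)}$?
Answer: $\frac{1020201}{2911} \approx 350.46$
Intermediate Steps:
$v = 8$ ($v = 4 - -4 = 4 + 4 = 8$)
$t{\left(H,r \right)} = 2 H r$ ($t{\left(H,r \right)} = H 2 r = 2 H r$)
$\left(- \frac{1820}{s} - \frac{456}{1704}\right) + t{\left(22,v \right)} = \left(- \frac{1820}{1435} - \frac{456}{1704}\right) + 2 \cdot 22 \cdot 8 = \left(\left(-1820\right) \frac{1}{1435} - \frac{19}{71}\right) + 352 = \left(- \frac{52}{41} - \frac{19}{71}\right) + 352 = - \frac{4471}{2911} + 352 = \frac{1020201}{2911}$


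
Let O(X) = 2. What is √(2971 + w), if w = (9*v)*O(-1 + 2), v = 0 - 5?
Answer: √2881 ≈ 53.675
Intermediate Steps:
v = -5
w = -90 (w = (9*(-5))*2 = -45*2 = -90)
√(2971 + w) = √(2971 - 90) = √2881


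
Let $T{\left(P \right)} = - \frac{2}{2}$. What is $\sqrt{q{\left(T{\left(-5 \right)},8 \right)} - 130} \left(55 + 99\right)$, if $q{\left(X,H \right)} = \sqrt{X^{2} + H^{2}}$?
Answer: $154 \sqrt{-130 + \sqrt{65}} \approx 1700.6 i$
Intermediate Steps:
$T{\left(P \right)} = -1$ ($T{\left(P \right)} = \left(-2\right) \frac{1}{2} = -1$)
$q{\left(X,H \right)} = \sqrt{H^{2} + X^{2}}$
$\sqrt{q{\left(T{\left(-5 \right)},8 \right)} - 130} \left(55 + 99\right) = \sqrt{\sqrt{8^{2} + \left(-1\right)^{2}} - 130} \left(55 + 99\right) = \sqrt{\sqrt{64 + 1} - 130} \cdot 154 = \sqrt{\sqrt{65} - 130} \cdot 154 = \sqrt{-130 + \sqrt{65}} \cdot 154 = 154 \sqrt{-130 + \sqrt{65}}$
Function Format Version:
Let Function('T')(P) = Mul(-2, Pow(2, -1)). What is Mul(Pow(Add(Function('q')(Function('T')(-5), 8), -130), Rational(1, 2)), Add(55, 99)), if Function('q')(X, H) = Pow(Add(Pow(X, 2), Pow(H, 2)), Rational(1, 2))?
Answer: Mul(154, Pow(Add(-130, Pow(65, Rational(1, 2))), Rational(1, 2))) ≈ Mul(1700.6, I)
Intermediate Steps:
Function('T')(P) = -1 (Function('T')(P) = Mul(-2, Rational(1, 2)) = -1)
Function('q')(X, H) = Pow(Add(Pow(H, 2), Pow(X, 2)), Rational(1, 2))
Mul(Pow(Add(Function('q')(Function('T')(-5), 8), -130), Rational(1, 2)), Add(55, 99)) = Mul(Pow(Add(Pow(Add(Pow(8, 2), Pow(-1, 2)), Rational(1, 2)), -130), Rational(1, 2)), Add(55, 99)) = Mul(Pow(Add(Pow(Add(64, 1), Rational(1, 2)), -130), Rational(1, 2)), 154) = Mul(Pow(Add(Pow(65, Rational(1, 2)), -130), Rational(1, 2)), 154) = Mul(Pow(Add(-130, Pow(65, Rational(1, 2))), Rational(1, 2)), 154) = Mul(154, Pow(Add(-130, Pow(65, Rational(1, 2))), Rational(1, 2)))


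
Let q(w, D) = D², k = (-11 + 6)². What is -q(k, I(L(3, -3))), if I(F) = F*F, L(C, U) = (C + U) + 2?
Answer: -16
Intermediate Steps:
L(C, U) = 2 + C + U
I(F) = F²
k = 25 (k = (-5)² = 25)
-q(k, I(L(3, -3))) = -((2 + 3 - 3)²)² = -(2²)² = -1*4² = -1*16 = -16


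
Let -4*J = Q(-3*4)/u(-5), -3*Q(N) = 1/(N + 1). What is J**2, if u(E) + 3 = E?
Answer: 1/1115136 ≈ 8.9675e-7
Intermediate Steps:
u(E) = -3 + E
Q(N) = -1/(3*(1 + N)) (Q(N) = -1/(3*(N + 1)) = -1/(3*(1 + N)))
J = 1/1056 (J = -(-1/(3 + 3*(-3*4)))/(4*(-3 - 5)) = -(-1/(3 + 3*(-12)))/(4*(-8)) = -(-1/(3 - 36))*(-1)/(4*8) = -(-1/(-33))*(-1)/(4*8) = -(-1*(-1/33))*(-1)/(4*8) = -(-1)/(132*8) = -1/4*(-1/264) = 1/1056 ≈ 0.00094697)
J**2 = (1/1056)**2 = 1/1115136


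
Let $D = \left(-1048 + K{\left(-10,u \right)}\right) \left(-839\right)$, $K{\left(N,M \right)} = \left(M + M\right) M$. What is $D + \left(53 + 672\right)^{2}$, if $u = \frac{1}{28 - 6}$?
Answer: $\frac{339984235}{242} \approx 1.4049 \cdot 10^{6}$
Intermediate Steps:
$u = \frac{1}{22} \approx 0.045455$
$K{\left(N,M \right)} = 2 M^{2}$ ($K{\left(N,M \right)} = 2 M M = 2 M^{2}$)
$D = \frac{212782985}{242}$ ($D = \left(-1048 + \frac{2}{484}\right) \left(-839\right) = \left(-1048 + 2 \cdot \frac{1}{484}\right) \left(-839\right) = \left(-1048 + \frac{1}{242}\right) \left(-839\right) = \left(- \frac{253615}{242}\right) \left(-839\right) = \frac{212782985}{242} \approx 8.7927 \cdot 10^{5}$)
$D + \left(53 + 672\right)^{2} = \frac{212782985}{242} + \left(53 + 672\right)^{2} = \frac{212782985}{242} + 725^{2} = \frac{212782985}{242} + 525625 = \frac{339984235}{242}$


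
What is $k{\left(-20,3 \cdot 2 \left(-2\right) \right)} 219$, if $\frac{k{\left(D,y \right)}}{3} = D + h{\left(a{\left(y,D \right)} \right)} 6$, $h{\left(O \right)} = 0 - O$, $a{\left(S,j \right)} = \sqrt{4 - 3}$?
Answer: $-17082$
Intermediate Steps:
$a{\left(S,j \right)} = 1$ ($a{\left(S,j \right)} = \sqrt{1} = 1$)
$h{\left(O \right)} = - O$
$k{\left(D,y \right)} = -18 + 3 D$ ($k{\left(D,y \right)} = 3 \left(D + \left(-1\right) 1 \cdot 6\right) = 3 \left(D - 6\right) = 3 \left(-6 + D\right) = -18 + 3 D$)
$k{\left(-20,3 \cdot 2 \left(-2\right) \right)} 219 = \left(-18 + 3 \left(-20\right)\right) 219 = \left(-18 - 60\right) 219 = \left(-78\right) 219 = -17082$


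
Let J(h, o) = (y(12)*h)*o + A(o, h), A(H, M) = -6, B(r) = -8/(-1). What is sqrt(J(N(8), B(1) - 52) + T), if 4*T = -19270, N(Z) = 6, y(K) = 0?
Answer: I*sqrt(19294)/2 ≈ 69.451*I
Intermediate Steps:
B(r) = 8 (B(r) = -8*(-1) = 8)
J(h, o) = -6 (J(h, o) = (0*h)*o - 6 = 0*o - 6 = 0 - 6 = -6)
T = -9635/2 (T = (1/4)*(-19270) = -9635/2 ≈ -4817.5)
sqrt(J(N(8), B(1) - 52) + T) = sqrt(-6 - 9635/2) = sqrt(-9647/2) = I*sqrt(19294)/2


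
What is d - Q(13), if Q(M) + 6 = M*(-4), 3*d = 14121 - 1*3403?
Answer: 10892/3 ≈ 3630.7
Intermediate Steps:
d = 10718/3 (d = (14121 - 1*3403)/3 = (14121 - 3403)/3 = (⅓)*10718 = 10718/3 ≈ 3572.7)
Q(M) = -6 - 4*M (Q(M) = -6 + M*(-4) = -6 - 4*M)
d - Q(13) = 10718/3 - (-6 - 4*13) = 10718/3 - (-6 - 52) = 10718/3 - 1*(-58) = 10718/3 + 58 = 10892/3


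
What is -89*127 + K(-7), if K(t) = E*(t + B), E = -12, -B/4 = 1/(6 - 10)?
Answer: -11231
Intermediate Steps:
B = 1 (B = -4/(6 - 10) = -4/(-4) = -4*(-¼) = 1)
K(t) = -12 - 12*t (K(t) = -12*(t + 1) = -12*(1 + t) = -12 - 12*t)
-89*127 + K(-7) = -89*127 + (-12 - 12*(-7)) = -11303 + (-12 + 84) = -11303 + 72 = -11231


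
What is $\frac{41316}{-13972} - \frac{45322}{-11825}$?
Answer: $\frac{841147}{960575} \approx 0.87567$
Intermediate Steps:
$\frac{41316}{-13972} - \frac{45322}{-11825} = 41316 \left(- \frac{1}{13972}\right) - - \frac{1054}{275} = - \frac{10329}{3493} + \frac{1054}{275} = \frac{841147}{960575}$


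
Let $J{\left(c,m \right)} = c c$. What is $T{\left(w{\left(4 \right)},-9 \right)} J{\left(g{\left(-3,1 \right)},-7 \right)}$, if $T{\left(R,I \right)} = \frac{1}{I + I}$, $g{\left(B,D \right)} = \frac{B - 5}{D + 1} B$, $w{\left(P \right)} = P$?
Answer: $-8$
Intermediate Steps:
$g{\left(B,D \right)} = \frac{B \left(-5 + B\right)}{1 + D}$ ($g{\left(B,D \right)} = \frac{-5 + B}{1 + D} B = \frac{B \left(-5 + B\right)}{1 + D}$)
$T{\left(R,I \right)} = \frac{1}{2 I}$
$J{\left(c,m \right)} = c^{2}$
$T{\left(w{\left(4 \right)},-9 \right)} J{\left(g{\left(-3,1 \right)},-7 \right)} = \frac{1}{2 \left(-9\right)} \left(- \frac{3 \left(-5 - 3\right)}{1 + 1}\right)^{2} = \frac{1}{2} \left(- \frac{1}{9}\right) \left(\left(-3\right) \frac{1}{2} \left(-8\right)\right)^{2} = - \frac{\left(\left(-3\right) \frac{1}{2} \left(-8\right)\right)^{2}}{18} = - \frac{12^{2}}{18} = \left(- \frac{1}{18}\right) 144 = -8$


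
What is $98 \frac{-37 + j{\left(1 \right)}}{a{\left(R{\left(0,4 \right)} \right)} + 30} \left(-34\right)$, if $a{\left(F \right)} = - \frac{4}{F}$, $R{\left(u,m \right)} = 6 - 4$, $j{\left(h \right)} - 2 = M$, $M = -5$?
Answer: $4760$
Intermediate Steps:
$j{\left(h \right)} = -3$ ($j{\left(h \right)} = 2 - 5 = -3$)
$R{\left(u,m \right)} = 2$ ($R{\left(u,m \right)} = 6 - 4 = 2$)
$98 \frac{-37 + j{\left(1 \right)}}{a{\left(R{\left(0,4 \right)} \right)} + 30} \left(-34\right) = 98 \frac{-37 - 3}{- \frac{4}{2} + 30} \left(-34\right) = 98 \left(- \frac{40}{\left(-4\right) \frac{1}{2} + 30}\right) \left(-34\right) = 98 \left(- \frac{40}{-2 + 30}\right) \left(-34\right) = 98 \left(- \frac{40}{28}\right) \left(-34\right) = 98 \left(\left(-40\right) \frac{1}{28}\right) \left(-34\right) = 98 \left(- \frac{10}{7}\right) \left(-34\right) = \left(-140\right) \left(-34\right) = 4760$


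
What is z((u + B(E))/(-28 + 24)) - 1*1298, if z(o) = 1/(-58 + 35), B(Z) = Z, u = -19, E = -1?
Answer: -29855/23 ≈ -1298.0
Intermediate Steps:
z(o) = -1/23 (z(o) = 1/(-23) = -1/23)
z((u + B(E))/(-28 + 24)) - 1*1298 = -1/23 - 1*1298 = -1/23 - 1298 = -29855/23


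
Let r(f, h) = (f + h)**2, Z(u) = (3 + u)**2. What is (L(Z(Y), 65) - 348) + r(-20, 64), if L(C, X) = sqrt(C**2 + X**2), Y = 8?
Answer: 1588 + sqrt(18866) ≈ 1725.4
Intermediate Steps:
(L(Z(Y), 65) - 348) + r(-20, 64) = (sqrt(((3 + 8)**2)**2 + 65**2) - 348) + (-20 + 64)**2 = (sqrt((11**2)**2 + 4225) - 348) + 44**2 = (sqrt(121**2 + 4225) - 348) + 1936 = (sqrt(14641 + 4225) - 348) + 1936 = (sqrt(18866) - 348) + 1936 = (-348 + sqrt(18866)) + 1936 = 1588 + sqrt(18866)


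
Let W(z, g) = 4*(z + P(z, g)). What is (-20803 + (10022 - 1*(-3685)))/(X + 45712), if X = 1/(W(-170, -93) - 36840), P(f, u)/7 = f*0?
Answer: -266241920/1715114239 ≈ -0.15523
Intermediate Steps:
P(f, u) = 0 (P(f, u) = 7*(f*0) = 7*0 = 0)
W(z, g) = 4*z (W(z, g) = 4*(z + 0) = 4*z)
X = -1/37520 (X = 1/(4*(-170) - 36840) = 1/(-680 - 36840) = 1/(-37520) = -1/37520 ≈ -2.6652e-5)
(-20803 + (10022 - 1*(-3685)))/(X + 45712) = (-20803 + (10022 - 1*(-3685)))/(-1/37520 + 45712) = (-20803 + (10022 + 3685))/(1715114239/37520) = (-20803 + 13707)*(37520/1715114239) = -7096*37520/1715114239 = -266241920/1715114239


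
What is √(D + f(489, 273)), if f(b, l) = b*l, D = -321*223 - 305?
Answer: √61609 ≈ 248.21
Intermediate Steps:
D = -71888 (D = -71583 - 305 = -71888)
√(D + f(489, 273)) = √(-71888 + 489*273) = √(-71888 + 133497) = √61609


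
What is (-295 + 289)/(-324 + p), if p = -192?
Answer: 1/86 ≈ 0.011628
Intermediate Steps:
(-295 + 289)/(-324 + p) = (-295 + 289)/(-324 - 192) = -6/(-516) = -6*(-1/516) = 1/86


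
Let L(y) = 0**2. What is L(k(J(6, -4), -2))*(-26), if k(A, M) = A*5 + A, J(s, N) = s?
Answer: 0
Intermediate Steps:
k(A, M) = 6*A (k(A, M) = 5*A + A = 6*A)
L(y) = 0
L(k(J(6, -4), -2))*(-26) = 0*(-26) = 0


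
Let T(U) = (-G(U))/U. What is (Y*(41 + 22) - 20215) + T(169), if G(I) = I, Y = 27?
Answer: -18515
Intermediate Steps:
T(U) = -1 (T(U) = (-U)/U = -1)
(Y*(41 + 22) - 20215) + T(169) = (27*(41 + 22) - 20215) - 1 = (27*63 - 20215) - 1 = (1701 - 20215) - 1 = -18514 - 1 = -18515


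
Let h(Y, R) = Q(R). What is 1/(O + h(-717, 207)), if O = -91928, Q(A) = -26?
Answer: -1/91954 ≈ -1.0875e-5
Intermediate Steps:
h(Y, R) = -26
1/(O + h(-717, 207)) = 1/(-91928 - 26) = 1/(-91954) = -1/91954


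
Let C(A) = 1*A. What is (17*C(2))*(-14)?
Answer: -476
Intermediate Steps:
C(A) = A
(17*C(2))*(-14) = (17*2)*(-14) = 34*(-14) = -476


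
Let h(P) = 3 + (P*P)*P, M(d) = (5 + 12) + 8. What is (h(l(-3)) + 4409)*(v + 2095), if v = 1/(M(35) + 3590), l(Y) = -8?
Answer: 1969090760/241 ≈ 8.1705e+6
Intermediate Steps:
M(d) = 25 (M(d) = 17 + 8 = 25)
h(P) = 3 + P³ (h(P) = 3 + P²*P = 3 + P³)
v = 1/3615 (v = 1/(25 + 3590) = 1/3615 ≈ 0.00027663)
(h(l(-3)) + 4409)*(v + 2095) = ((3 + (-8)³) + 4409)*(1/3615 + 2095) = ((3 - 512) + 4409)*(7573426/3615) = (-509 + 4409)*(7573426/3615) = 3900*(7573426/3615) = 1969090760/241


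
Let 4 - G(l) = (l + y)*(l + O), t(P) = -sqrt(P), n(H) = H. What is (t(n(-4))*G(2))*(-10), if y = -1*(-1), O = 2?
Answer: -160*I ≈ -160.0*I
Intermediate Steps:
y = 1
G(l) = 4 - (1 + l)*(2 + l) (G(l) = 4 - (l + 1)*(l + 2) = 4 - (1 + l)*(2 + l))
(t(n(-4))*G(2))*(-10) = ((-sqrt(-4))*(2 - 1*2**2 - 3*2))*(-10) = ((-2*I)*(2 - 1*4 - 6))*(-10) = ((-2*I)*(2 - 4 - 6))*(-10) = (-2*I*(-8))*(-10) = (16*I)*(-10) = -160*I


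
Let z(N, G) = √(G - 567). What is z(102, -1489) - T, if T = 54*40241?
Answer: -2173014 + 2*I*√514 ≈ -2.173e+6 + 45.343*I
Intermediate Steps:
z(N, G) = √(-567 + G)
T = 2173014
z(102, -1489) - T = √(-567 - 1489) - 1*2173014 = √(-2056) - 2173014 = 2*I*√514 - 2173014 = -2173014 + 2*I*√514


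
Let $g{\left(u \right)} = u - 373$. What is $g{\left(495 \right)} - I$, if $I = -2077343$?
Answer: $2077465$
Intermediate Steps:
$g{\left(u \right)} = -373 + u$
$g{\left(495 \right)} - I = \left(-373 + 495\right) - -2077343 = 122 + 2077343 = 2077465$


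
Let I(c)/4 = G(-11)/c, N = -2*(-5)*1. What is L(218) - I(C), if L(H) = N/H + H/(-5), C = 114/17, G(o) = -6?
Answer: -413943/10355 ≈ -39.975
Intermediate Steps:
C = 114/17 (C = 114*(1/17) = 114/17 ≈ 6.7059)
N = 10 (N = 10*1 = 10)
I(c) = -24/c (I(c) = 4*(-6/c) = -24/c)
L(H) = 10/H - H/5 (L(H) = 10/H + H/(-5) = 10/H + H*(-1/5) = 10/H - H/5)
L(218) - I(C) = (10/218 - 1/5*218) - (-24)/114/17 = (10*(1/218) - 218/5) - (-24)*17/114 = (5/109 - 218/5) - 1*(-68/19) = -23737/545 + 68/19 = -413943/10355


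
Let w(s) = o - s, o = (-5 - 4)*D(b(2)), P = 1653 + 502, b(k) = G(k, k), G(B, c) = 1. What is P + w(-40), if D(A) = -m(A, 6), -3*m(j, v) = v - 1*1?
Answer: 2180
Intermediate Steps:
m(j, v) = ⅓ - v/3 (m(j, v) = -(v - 1*1)/3 = -(v - 1)/3 = -(-1 + v)/3 = ⅓ - v/3)
b(k) = 1
D(A) = 5/3 (D(A) = -(⅓ - ⅓*6) = -(⅓ - 2) = -1*(-5/3) = 5/3)
P = 2155
o = -15 (o = (-5 - 4)*(5/3) = -9*5/3 = -15)
w(s) = -15 - s
P + w(-40) = 2155 + (-15 - 1*(-40)) = 2155 + (-15 + 40) = 2155 + 25 = 2180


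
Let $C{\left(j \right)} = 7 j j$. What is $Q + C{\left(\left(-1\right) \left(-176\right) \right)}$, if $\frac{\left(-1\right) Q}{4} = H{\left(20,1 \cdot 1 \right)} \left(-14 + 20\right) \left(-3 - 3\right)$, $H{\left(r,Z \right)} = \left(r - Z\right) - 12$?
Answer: $217840$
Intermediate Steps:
$C{\left(j \right)} = 7 j^{2}$
$H{\left(r,Z \right)} = -12 + r - Z$
$Q = 1008$ ($Q = - 4 \left(-12 + 20 - 1 \cdot 1\right) \left(-14 + 20\right) \left(-3 - 3\right) = - 4 \left(-12 + 20 - 1\right) 6 \left(-6\right) = - 4 \left(-12 + 20 - 1\right) \left(-36\right) = - 4 \cdot 7 \left(-36\right) = \left(-4\right) \left(-252\right) = 1008$)
$Q + C{\left(\left(-1\right) \left(-176\right) \right)} = 1008 + 7 \left(\left(-1\right) \left(-176\right)\right)^{2} = 1008 + 7 \cdot 176^{2} = 1008 + 7 \cdot 30976 = 1008 + 216832 = 217840$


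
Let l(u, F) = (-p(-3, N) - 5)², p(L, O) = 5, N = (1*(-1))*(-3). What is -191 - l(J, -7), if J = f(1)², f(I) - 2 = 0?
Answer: -291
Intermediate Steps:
f(I) = 2 (f(I) = 2 + 0 = 2)
N = 3 (N = -1*(-3) = 3)
J = 4 (J = 2² = 4)
l(u, F) = 100 (l(u, F) = (-1*5 - 5)² = (-5 - 5)² = (-10)² = 100)
-191 - l(J, -7) = -191 - 1*100 = -191 - 100 = -291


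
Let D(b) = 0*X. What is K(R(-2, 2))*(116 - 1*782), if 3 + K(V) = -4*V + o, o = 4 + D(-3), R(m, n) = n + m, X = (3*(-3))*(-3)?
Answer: -666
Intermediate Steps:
X = 27 (X = -9*(-3) = 27)
D(b) = 0 (D(b) = 0*27 = 0)
R(m, n) = m + n
o = 4 (o = 4 + 0 = 4)
K(V) = 1 - 4*V (K(V) = -3 + (-4*V + 4) = -3 + (4 - 4*V) = 1 - 4*V)
K(R(-2, 2))*(116 - 1*782) = (1 - 4*(-2 + 2))*(116 - 1*782) = (1 - 4*0)*(116 - 782) = (1 + 0)*(-666) = 1*(-666) = -666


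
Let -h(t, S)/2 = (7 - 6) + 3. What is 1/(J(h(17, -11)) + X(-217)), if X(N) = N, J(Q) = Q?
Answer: -1/225 ≈ -0.0044444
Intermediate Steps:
h(t, S) = -8 (h(t, S) = -2*((7 - 6) + 3) = -2*(1 + 3) = -2*4 = -8)
1/(J(h(17, -11)) + X(-217)) = 1/(-8 - 217) = 1/(-225) = -1/225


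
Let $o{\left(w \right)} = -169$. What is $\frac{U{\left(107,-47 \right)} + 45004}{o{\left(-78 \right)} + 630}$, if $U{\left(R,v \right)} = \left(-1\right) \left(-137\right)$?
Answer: $\frac{45141}{461} \approx 97.92$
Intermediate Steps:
$U{\left(R,v \right)} = 137$
$\frac{U{\left(107,-47 \right)} + 45004}{o{\left(-78 \right)} + 630} = \frac{137 + 45004}{-169 + 630} = \frac{45141}{461}$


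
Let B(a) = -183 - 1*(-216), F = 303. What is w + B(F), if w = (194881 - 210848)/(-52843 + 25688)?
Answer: 912082/27155 ≈ 33.588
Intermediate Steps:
B(a) = 33 (B(a) = -183 + 216 = 33)
w = 15967/27155 (w = -15967/(-27155) = -15967*(-1/27155) = 15967/27155 ≈ 0.58799)
w + B(F) = 15967/27155 + 33 = 912082/27155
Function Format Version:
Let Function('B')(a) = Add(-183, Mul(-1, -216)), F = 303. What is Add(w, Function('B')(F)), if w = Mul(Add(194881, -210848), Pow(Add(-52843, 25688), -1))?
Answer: Rational(912082, 27155) ≈ 33.588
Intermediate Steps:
Function('B')(a) = 33 (Function('B')(a) = Add(-183, 216) = 33)
w = Rational(15967, 27155) (w = Mul(-15967, Pow(-27155, -1)) = Mul(-15967, Rational(-1, 27155)) = Rational(15967, 27155) ≈ 0.58799)
Add(w, Function('B')(F)) = Add(Rational(15967, 27155), 33) = Rational(912082, 27155)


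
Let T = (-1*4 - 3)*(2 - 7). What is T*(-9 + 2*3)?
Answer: -105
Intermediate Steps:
T = 35 (T = (-4 - 3)*(-5) = -7*(-5) = 35)
T*(-9 + 2*3) = 35*(-9 + 2*3) = 35*(-9 + 6) = 35*(-3) = -105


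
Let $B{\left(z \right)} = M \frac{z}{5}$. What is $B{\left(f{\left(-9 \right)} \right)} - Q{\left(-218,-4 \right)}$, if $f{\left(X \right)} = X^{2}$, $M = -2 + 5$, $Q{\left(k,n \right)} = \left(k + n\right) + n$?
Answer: $\frac{1373}{5} \approx 274.6$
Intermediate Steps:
$Q{\left(k,n \right)} = k + 2 n$
$M = 3$
$B{\left(z \right)} = \frac{3 z}{5}$ ($B{\left(z \right)} = 3 \frac{z}{5} = \frac{3 z}{5}$)
$B{\left(f{\left(-9 \right)} \right)} - Q{\left(-218,-4 \right)} = \frac{3 \left(-9\right)^{2}}{5} - \left(-218 + 2 \left(-4\right)\right) = \frac{3}{5} \cdot 81 - \left(-218 - 8\right) = \frac{243}{5} - -226 = \frac{243}{5} + 226 = \frac{1373}{5}$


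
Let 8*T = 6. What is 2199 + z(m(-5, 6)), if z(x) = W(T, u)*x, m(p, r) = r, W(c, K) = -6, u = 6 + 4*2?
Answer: 2163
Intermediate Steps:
u = 14 (u = 6 + 8 = 14)
T = ¾ (T = (⅛)*6 = ¾ ≈ 0.75000)
z(x) = -6*x
2199 + z(m(-5, 6)) = 2199 - 6*6 = 2199 - 36 = 2163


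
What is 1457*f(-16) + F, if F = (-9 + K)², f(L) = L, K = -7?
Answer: -23056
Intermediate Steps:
F = 256 (F = (-9 - 7)² = (-16)² = 256)
1457*f(-16) + F = 1457*(-16) + 256 = -23312 + 256 = -23056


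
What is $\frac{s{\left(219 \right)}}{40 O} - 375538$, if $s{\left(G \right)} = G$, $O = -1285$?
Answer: $- \frac{19302653419}{51400} \approx -3.7554 \cdot 10^{5}$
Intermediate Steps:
$\frac{s{\left(219 \right)}}{40 O} - 375538 = \frac{219}{40 \left(-1285\right)} - 375538 = \frac{219}{-51400} - 375538 = 219 \left(- \frac{1}{51400}\right) - 375538 = - \frac{219}{51400} - 375538 = - \frac{19302653419}{51400}$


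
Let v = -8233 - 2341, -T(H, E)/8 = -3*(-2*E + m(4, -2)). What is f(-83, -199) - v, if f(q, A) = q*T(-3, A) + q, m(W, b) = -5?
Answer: -772365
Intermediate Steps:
T(H, E) = -120 - 48*E (T(H, E) = -(-24)*(-2*E - 5) = -(-24)*(-5 - 2*E) = -8*(15 + 6*E) = -120 - 48*E)
v = -10574
f(q, A) = q + q*(-120 - 48*A) (f(q, A) = q*(-120 - 48*A) + q = q + q*(-120 - 48*A))
f(-83, -199) - v = -1*(-83)*(119 + 48*(-199)) - 1*(-10574) = -1*(-83)*(119 - 9552) + 10574 = -1*(-83)*(-9433) + 10574 = -782939 + 10574 = -772365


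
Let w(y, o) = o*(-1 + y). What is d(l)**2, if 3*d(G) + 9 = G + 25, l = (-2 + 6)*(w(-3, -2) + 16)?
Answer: 12544/9 ≈ 1393.8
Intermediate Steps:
l = 96 (l = (-2 + 6)*(-2*(-1 - 3) + 16) = 4*(-2*(-4) + 16) = 4*(8 + 16) = 4*24 = 96)
d(G) = 16/3 + G/3 (d(G) = -3 + (G + 25)/3 = -3 + (25 + G)/3 = -3 + (25/3 + G/3) = 16/3 + G/3)
d(l)**2 = (16/3 + (1/3)*96)**2 = (16/3 + 32)**2 = (112/3)**2 = 12544/9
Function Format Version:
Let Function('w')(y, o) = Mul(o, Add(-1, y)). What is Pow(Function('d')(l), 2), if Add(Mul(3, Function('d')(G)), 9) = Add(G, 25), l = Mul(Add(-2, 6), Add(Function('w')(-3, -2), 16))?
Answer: Rational(12544, 9) ≈ 1393.8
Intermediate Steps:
l = 96 (l = Mul(Add(-2, 6), Add(Mul(-2, Add(-1, -3)), 16)) = Mul(4, Add(Mul(-2, -4), 16)) = Mul(4, Add(8, 16)) = Mul(4, 24) = 96)
Function('d')(G) = Add(Rational(16, 3), Mul(Rational(1, 3), G)) (Function('d')(G) = Add(-3, Mul(Rational(1, 3), Add(G, 25))) = Add(-3, Mul(Rational(1, 3), Add(25, G))) = Add(-3, Add(Rational(25, 3), Mul(Rational(1, 3), G))) = Add(Rational(16, 3), Mul(Rational(1, 3), G)))
Pow(Function('d')(l), 2) = Pow(Add(Rational(16, 3), Mul(Rational(1, 3), 96)), 2) = Pow(Add(Rational(16, 3), 32), 2) = Pow(Rational(112, 3), 2) = Rational(12544, 9)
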